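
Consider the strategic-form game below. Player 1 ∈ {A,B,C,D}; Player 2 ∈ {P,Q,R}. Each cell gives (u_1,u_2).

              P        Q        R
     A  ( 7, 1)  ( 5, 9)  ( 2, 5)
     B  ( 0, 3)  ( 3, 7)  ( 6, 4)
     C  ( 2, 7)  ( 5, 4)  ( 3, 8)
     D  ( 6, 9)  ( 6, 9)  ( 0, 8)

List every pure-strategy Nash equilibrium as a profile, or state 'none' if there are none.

(A,P): not NE [P2→Q gives 9>1]
(A,Q): not NE [P1→D gives 6>5]
(A,R): not NE [P1→B gives 6>2; P2→Q gives 9>5]
(B,P): not NE [P1→A gives 7>0; P2→Q gives 7>3]
(B,Q): not NE [P1→D gives 6>3]
(B,R): not NE [P2→Q gives 7>4]
(C,P): not NE [P1→A gives 7>2; P2→R gives 8>7]
(C,Q): not NE [P1→D gives 6>5; P2→R gives 8>4]
(C,R): not NE [P1→B gives 6>3]
(D,P): not NE [P1→A gives 7>6]
(D,Q): NE
(D,R): not NE [P1→B gives 6>0; P2→Q gives 9>8]

PSNE = {(D,Q)}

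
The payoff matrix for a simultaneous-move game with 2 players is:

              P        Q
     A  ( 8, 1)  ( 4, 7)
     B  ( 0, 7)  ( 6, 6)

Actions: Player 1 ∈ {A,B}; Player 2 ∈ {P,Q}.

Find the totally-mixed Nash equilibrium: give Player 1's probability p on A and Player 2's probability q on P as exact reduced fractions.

P1 indiff ⇒ q·8+(1-q)·4 = q·0+(1-q)·6 ⇒ q(8) = (1-q)(2) ⇒ q = 1/5
P2 indiff ⇒ p·1+(1-p)·7 = p·7+(1-p)·6 ⇒ p(-6) = (1-p)(-1) ⇒ p = 1/7

P1 mixes 1/7 on A; P2 mixes 1/5 on P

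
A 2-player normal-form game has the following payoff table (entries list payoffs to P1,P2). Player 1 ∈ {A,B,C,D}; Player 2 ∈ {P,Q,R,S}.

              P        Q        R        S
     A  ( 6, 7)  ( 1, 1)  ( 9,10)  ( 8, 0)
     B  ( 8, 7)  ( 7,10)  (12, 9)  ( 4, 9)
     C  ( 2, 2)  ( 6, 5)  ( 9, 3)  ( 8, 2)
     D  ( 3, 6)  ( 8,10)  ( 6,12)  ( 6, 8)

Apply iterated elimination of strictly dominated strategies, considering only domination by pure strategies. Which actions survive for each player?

P2 drop P (R beats it: A:10>7 B:9>7 C:3>2 D:12>6)
P2 drop S (Q beats it: A:1>0 B:10>9 C:5>2 D:10>8)
P1 drop A (B beats it: Q:7>1 R:12>9)
P1 drop C (B beats it: Q:7>6 R:12>9)
P1→{B,D} P2→{Q,R}

IESDS → P1:{B,D} P2:{Q,R}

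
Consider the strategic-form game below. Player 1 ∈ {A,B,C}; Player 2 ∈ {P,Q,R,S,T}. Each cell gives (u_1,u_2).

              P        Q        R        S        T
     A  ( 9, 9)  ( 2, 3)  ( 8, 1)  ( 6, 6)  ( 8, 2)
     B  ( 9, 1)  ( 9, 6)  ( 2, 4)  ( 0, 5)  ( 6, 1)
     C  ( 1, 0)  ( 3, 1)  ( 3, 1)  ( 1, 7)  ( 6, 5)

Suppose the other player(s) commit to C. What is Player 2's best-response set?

P2 best: {S}

u_2(P vs C) = 0
u_2(Q vs C) = 1
u_2(R vs C) = 1
u_2(S vs C) = 7
u_2(T vs C) = 5
max payoff 7 at {S}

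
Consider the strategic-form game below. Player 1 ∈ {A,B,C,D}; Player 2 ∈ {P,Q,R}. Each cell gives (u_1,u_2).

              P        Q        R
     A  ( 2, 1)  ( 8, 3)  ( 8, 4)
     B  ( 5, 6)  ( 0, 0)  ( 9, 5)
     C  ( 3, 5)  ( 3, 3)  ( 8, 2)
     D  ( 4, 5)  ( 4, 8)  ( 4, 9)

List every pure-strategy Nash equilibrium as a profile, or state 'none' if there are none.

PSNE = {(B,P)}

(A,P): not NE [P1→B gives 5>2; P2→R gives 4>1]
(A,Q): not NE [P2→R gives 4>3]
(A,R): not NE [P1→B gives 9>8]
(B,P): NE
(B,Q): not NE [P1→A gives 8>0; P2→P gives 6>0]
(B,R): not NE [P2→P gives 6>5]
(C,P): not NE [P1→B gives 5>3]
(C,Q): not NE [P1→A gives 8>3; P2→P gives 5>3]
(C,R): not NE [P1→B gives 9>8; P2→P gives 5>2]
(D,P): not NE [P1→B gives 5>4; P2→R gives 9>5]
(D,Q): not NE [P1→A gives 8>4; P2→R gives 9>8]
(D,R): not NE [P1→B gives 9>4]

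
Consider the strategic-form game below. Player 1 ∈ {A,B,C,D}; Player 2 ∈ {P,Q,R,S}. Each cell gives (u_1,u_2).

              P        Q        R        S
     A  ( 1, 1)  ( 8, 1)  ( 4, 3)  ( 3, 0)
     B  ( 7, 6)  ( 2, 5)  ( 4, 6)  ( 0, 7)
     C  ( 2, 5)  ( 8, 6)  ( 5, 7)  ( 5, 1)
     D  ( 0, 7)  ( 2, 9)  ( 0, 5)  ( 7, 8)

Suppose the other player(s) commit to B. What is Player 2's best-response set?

u_2(P vs B) = 6
u_2(Q vs B) = 5
u_2(R vs B) = 6
u_2(S vs B) = 7
max payoff 7 at {S}

argmax u_2 = {S}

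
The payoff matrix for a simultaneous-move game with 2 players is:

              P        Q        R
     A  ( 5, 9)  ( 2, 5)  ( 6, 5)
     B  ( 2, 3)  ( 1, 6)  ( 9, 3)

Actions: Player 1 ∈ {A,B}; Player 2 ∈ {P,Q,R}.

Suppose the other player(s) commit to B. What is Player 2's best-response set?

P2 best: {Q}

u_2(P vs B) = 3
u_2(Q vs B) = 6
u_2(R vs B) = 3
max payoff 6 at {Q}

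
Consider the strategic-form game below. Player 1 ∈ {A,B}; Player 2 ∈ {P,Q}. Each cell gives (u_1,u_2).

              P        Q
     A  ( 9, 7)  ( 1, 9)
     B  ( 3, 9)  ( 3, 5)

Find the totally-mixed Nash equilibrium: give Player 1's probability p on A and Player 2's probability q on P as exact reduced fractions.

p=2/3, q=1/4

P1 indiff ⇒ q·9+(1-q)·1 = q·3+(1-q)·3 ⇒ q(6) = (1-q)(2) ⇒ q = 1/4
P2 indiff ⇒ p·7+(1-p)·9 = p·9+(1-p)·5 ⇒ p(-2) = (1-p)(-4) ⇒ p = 2/3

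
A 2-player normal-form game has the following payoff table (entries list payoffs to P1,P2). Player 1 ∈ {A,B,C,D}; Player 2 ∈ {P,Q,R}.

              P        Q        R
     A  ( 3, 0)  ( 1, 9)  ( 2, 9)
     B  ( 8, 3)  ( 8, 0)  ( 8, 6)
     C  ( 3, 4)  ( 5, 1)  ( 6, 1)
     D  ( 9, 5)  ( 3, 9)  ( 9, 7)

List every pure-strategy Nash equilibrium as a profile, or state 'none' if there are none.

PSNE: ∅

(A,P): not NE [P1→D gives 9>3; P2→R gives 9>0]
(A,Q): not NE [P1→B gives 8>1]
(A,R): not NE [P1→D gives 9>2]
(B,P): not NE [P1→D gives 9>8; P2→R gives 6>3]
(B,Q): not NE [P2→R gives 6>0]
(B,R): not NE [P1→D gives 9>8]
(C,P): not NE [P1→D gives 9>3]
(C,Q): not NE [P1→B gives 8>5; P2→P gives 4>1]
(C,R): not NE [P1→D gives 9>6; P2→P gives 4>1]
(D,P): not NE [P2→Q gives 9>5]
(D,Q): not NE [P1→B gives 8>3]
(D,R): not NE [P2→Q gives 9>7]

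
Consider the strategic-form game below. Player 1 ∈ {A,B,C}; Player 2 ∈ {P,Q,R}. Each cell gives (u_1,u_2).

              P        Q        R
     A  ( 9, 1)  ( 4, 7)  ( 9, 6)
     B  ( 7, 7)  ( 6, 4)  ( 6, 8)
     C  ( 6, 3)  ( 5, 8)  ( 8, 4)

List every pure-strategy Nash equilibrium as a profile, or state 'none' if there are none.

(A,P): not NE [P2→Q gives 7>1]
(A,Q): not NE [P1→B gives 6>4]
(A,R): not NE [P2→Q gives 7>6]
(B,P): not NE [P1→A gives 9>7; P2→R gives 8>7]
(B,Q): not NE [P2→R gives 8>4]
(B,R): not NE [P1→A gives 9>6]
(C,P): not NE [P1→A gives 9>6; P2→Q gives 8>3]
(C,Q): not NE [P1→B gives 6>5]
(C,R): not NE [P1→A gives 9>8; P2→Q gives 8>4]

No pure NE.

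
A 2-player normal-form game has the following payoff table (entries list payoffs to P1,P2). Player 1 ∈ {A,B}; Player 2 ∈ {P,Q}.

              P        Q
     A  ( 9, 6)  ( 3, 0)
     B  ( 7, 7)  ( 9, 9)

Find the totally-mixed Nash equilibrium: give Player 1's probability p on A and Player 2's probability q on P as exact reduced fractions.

P1 indiff ⇒ q·9+(1-q)·3 = q·7+(1-q)·9 ⇒ q(2) = (1-q)(6) ⇒ q = 3/4
P2 indiff ⇒ p·6+(1-p)·7 = p·0+(1-p)·9 ⇒ p(6) = (1-p)(2) ⇒ p = 1/4

P1 mixes 1/4 on A; P2 mixes 3/4 on P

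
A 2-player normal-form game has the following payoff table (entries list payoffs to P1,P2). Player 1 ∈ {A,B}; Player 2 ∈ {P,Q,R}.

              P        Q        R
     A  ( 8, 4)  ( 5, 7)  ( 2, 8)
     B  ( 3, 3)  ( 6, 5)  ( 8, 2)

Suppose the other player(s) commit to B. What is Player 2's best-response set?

P2 best: {Q}

u_2(P vs B) = 3
u_2(Q vs B) = 5
u_2(R vs B) = 2
max payoff 5 at {Q}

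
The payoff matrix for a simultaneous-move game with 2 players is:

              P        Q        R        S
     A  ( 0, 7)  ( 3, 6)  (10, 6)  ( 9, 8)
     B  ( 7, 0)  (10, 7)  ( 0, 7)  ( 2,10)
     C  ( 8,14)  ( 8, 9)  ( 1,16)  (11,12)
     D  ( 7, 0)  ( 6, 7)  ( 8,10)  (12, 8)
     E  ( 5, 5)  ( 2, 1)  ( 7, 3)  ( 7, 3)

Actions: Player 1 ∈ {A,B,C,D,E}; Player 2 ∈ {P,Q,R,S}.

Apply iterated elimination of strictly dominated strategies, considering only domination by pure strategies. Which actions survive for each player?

P1 drop E (D beats it: P:7>5 Q:6>2 R:8>7 S:12>7)
P2 drop Q (S beats it: A:8>6 B:10>7 C:12>9 D:8>7)
P1 drop B (C beats it: P:8>7 R:1>0 S:11>2)
P1→{A,C,D} P2→{P,R,S}

Survivors P1:{A,C,D} P2:{P,R,S}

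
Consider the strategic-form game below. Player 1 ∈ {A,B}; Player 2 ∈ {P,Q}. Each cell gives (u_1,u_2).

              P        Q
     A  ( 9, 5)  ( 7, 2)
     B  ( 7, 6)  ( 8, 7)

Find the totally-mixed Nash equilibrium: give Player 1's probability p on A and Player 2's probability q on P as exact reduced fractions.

P1 indiff ⇒ q·9+(1-q)·7 = q·7+(1-q)·8 ⇒ q(2) = (1-q)(1) ⇒ q = 1/3
P2 indiff ⇒ p·5+(1-p)·6 = p·2+(1-p)·7 ⇒ p(3) = (1-p)(1) ⇒ p = 1/4

P1 mixes 1/4 on A; P2 mixes 1/3 on P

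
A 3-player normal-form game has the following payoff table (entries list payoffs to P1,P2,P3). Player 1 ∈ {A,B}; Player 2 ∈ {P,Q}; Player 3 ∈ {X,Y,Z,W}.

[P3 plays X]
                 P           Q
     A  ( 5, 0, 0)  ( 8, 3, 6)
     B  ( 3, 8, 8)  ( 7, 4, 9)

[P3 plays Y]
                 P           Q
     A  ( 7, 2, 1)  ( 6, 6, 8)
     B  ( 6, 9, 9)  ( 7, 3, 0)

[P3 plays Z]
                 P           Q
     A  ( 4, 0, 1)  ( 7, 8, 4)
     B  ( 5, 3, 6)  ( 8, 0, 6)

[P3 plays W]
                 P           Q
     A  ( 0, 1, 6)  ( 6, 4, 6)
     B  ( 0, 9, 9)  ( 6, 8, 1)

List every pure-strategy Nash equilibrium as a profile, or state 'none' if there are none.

PSNE = {(B,P,W)}

(A,P,X): not NE [P2→Q gives 3>0; P3→W gives 6>0]
(A,P,Y): not NE [P2→Q gives 6>2; P3→W gives 6>1]
(A,P,Z): not NE [P1→B gives 5>4; P2→Q gives 8>0; P3→W gives 6>1]
(A,P,W): not NE [P2→Q gives 4>1]
(A,Q,X): not NE [P3→Y gives 8>6]
(A,Q,Y): not NE [P1→B gives 7>6]
(A,Q,Z): not NE [P1→B gives 8>7; P3→Y gives 8>4]
(A,Q,W): not NE [P3→Y gives 8>6]
(B,P,X): not NE [P1→A gives 5>3; P3→W gives 9>8]
(B,P,Y): not NE [P1→A gives 7>6]
(B,P,Z): not NE [P3→W gives 9>6]
(B,P,W): NE
(B,Q,X): not NE [P1→A gives 8>7; P2→P gives 8>4]
(B,Q,Y): not NE [P2→P gives 9>3; P3→X gives 9>0]
(B,Q,Z): not NE [P2→P gives 3>0; P3→X gives 9>6]
(B,Q,W): not NE [P2→P gives 9>8; P3→X gives 9>1]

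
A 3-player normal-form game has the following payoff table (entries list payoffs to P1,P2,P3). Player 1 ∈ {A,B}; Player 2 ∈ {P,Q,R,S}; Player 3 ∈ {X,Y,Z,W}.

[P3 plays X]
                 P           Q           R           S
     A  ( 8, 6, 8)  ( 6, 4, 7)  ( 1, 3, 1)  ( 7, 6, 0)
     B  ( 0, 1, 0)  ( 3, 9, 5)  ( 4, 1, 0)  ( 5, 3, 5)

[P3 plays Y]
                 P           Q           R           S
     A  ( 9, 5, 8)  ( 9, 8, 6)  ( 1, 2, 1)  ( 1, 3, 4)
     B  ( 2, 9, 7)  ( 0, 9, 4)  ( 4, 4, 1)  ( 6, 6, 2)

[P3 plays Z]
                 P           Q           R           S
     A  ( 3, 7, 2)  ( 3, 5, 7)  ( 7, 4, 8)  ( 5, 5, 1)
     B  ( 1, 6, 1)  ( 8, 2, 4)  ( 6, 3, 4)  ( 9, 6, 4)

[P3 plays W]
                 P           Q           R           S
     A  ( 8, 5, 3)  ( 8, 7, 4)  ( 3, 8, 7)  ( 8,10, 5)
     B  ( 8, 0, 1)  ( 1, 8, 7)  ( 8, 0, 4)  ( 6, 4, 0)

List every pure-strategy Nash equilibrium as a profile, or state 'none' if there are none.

(A,P,X): NE
(A,P,Y): not NE [P2→Q gives 8>5]
(A,P,Z): not NE [P3→Y gives 8>2]
(A,P,W): not NE [P2→S gives 10>5; P3→Y gives 8>3]
(A,Q,X): not NE [P2→S gives 6>4]
(A,Q,Y): not NE [P3→Z gives 7>6]
(A,Q,Z): not NE [P1→B gives 8>3; P2→P gives 7>5]
(A,Q,W): not NE [P2→S gives 10>7; P3→Z gives 7>4]
(A,R,X): not NE [P1→B gives 4>1; P2→S gives 6>3; P3→Z gives 8>1]
(A,R,Y): not NE [P1→B gives 4>1; P2→Q gives 8>2; P3→Z gives 8>1]
(A,R,Z): not NE [P2→P gives 7>4]
(A,R,W): not NE [P1→B gives 8>3; P2→S gives 10>8; P3→Z gives 8>7]
(A,S,X): not NE [P3→W gives 5>0]
(A,S,Y): not NE [P1→B gives 6>1; P2→Q gives 8>3; P3→W gives 5>4]
(A,S,Z): not NE [P1→B gives 9>5; P2→P gives 7>5; P3→W gives 5>1]
(A,S,W): NE
(B,P,X): not NE [P1→A gives 8>0; P2→Q gives 9>1; P3→Y gives 7>0]
(B,P,Y): not NE [P1→A gives 9>2]
(B,P,Z): not NE [P1→A gives 3>1; P3→Y gives 7>1]
(B,P,W): not NE [P2→Q gives 8>0; P3→Y gives 7>1]
(B,Q,X): not NE [P1→A gives 6>3; P3→W gives 7>5]
(B,Q,Y): not NE [P1→A gives 9>0; P3→W gives 7>4]
(B,Q,Z): not NE [P2→S gives 6>2; P3→W gives 7>4]
(B,Q,W): not NE [P1→A gives 8>1]
(B,R,X): not NE [P2→Q gives 9>1; P3→W gives 4>0]
(B,R,Y): not NE [P2→Q gives 9>4; P3→W gives 4>1]
(B,R,Z): not NE [P1→A gives 7>6; P2→S gives 6>3]
(B,R,W): not NE [P2→Q gives 8>0]
(B,S,X): not NE [P1→A gives 7>5; P2→Q gives 9>3]
(B,S,Y): not NE [P2→Q gives 9>6; P3→X gives 5>2]
(B,S,Z): not NE [P3→X gives 5>4]
(B,S,W): not NE [P1→A gives 8>6; P2→Q gives 8>4; P3→X gives 5>0]

Nash profiles: (A,P,X), (A,S,W)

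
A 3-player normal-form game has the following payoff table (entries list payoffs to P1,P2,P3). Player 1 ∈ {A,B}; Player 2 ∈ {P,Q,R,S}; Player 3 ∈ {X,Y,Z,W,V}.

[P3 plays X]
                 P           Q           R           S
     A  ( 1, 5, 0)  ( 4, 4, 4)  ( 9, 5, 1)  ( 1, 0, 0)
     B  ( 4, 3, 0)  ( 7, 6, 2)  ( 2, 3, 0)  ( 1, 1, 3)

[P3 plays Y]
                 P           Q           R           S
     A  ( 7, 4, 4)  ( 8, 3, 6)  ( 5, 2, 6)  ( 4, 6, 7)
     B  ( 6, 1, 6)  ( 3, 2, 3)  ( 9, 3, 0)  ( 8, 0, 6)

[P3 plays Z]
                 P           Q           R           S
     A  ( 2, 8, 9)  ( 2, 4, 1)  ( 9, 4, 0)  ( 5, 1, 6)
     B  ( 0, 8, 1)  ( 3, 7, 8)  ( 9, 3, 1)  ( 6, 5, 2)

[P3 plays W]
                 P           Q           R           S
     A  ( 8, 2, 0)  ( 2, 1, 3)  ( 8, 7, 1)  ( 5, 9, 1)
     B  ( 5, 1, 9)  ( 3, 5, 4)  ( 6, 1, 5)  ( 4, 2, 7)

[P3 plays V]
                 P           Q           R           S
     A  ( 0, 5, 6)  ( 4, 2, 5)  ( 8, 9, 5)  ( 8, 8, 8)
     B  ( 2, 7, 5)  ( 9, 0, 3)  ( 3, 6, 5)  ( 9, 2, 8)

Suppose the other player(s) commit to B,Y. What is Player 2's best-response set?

P2 best: {R}

u_2(P vs B,Y) = 1
u_2(Q vs B,Y) = 2
u_2(R vs B,Y) = 3
u_2(S vs B,Y) = 0
max payoff 3 at {R}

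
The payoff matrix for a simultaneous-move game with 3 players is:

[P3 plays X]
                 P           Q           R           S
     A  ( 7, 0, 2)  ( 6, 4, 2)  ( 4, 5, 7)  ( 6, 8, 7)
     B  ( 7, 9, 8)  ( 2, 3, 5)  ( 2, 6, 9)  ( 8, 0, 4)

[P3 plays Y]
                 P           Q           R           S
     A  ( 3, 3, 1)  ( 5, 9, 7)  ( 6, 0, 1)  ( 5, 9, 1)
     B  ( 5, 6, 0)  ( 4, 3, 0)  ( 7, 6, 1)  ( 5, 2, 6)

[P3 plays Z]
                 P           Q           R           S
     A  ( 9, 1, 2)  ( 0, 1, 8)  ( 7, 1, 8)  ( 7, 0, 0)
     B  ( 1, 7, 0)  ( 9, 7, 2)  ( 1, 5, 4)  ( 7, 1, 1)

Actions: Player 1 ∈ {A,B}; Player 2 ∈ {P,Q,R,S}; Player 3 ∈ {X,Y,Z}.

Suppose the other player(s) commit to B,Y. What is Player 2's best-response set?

BR_2 = {P,R}

u_2(P vs B,Y) = 6
u_2(Q vs B,Y) = 3
u_2(R vs B,Y) = 6
u_2(S vs B,Y) = 2
max payoff 6 at {P,R}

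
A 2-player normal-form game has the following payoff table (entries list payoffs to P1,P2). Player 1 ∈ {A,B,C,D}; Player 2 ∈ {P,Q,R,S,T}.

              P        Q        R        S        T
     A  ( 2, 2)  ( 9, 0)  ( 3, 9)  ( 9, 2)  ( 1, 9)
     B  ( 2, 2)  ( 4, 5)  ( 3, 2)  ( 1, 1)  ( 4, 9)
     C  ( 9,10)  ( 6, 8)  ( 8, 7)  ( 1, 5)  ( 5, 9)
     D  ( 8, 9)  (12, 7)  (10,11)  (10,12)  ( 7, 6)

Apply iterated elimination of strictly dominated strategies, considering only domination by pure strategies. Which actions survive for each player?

Remaining: P1:{C,D} P2:{P,R,S}

P1 drop A (D beats it: P:8>2 Q:12>9 R:10>3 S:10>9 T:7>1)
P1 drop B (D beats it: P:8>2 Q:12>4 R:10>3 S:10>1 T:7>4)
P2 drop Q (P beats it: C:10>8 D:9>7)
P2 drop T (P beats it: C:10>9 D:9>6)
P1→{C,D} P2→{P,R,S}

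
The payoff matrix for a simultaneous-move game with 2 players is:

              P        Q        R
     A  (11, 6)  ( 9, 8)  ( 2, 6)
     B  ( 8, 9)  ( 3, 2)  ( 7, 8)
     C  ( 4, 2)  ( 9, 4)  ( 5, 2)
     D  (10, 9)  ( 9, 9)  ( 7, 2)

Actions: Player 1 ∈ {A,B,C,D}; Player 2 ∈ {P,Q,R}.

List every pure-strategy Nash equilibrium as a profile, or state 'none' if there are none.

(A,P): not NE [P2→Q gives 8>6]
(A,Q): NE
(A,R): not NE [P1→D gives 7>2; P2→Q gives 8>6]
(B,P): not NE [P1→A gives 11>8]
(B,Q): not NE [P1→D gives 9>3; P2→P gives 9>2]
(B,R): not NE [P2→P gives 9>8]
(C,P): not NE [P1→A gives 11>4; P2→Q gives 4>2]
(C,Q): NE
(C,R): not NE [P1→D gives 7>5; P2→Q gives 4>2]
(D,P): not NE [P1→A gives 11>10]
(D,Q): NE
(D,R): not NE [P2→Q gives 9>2]

PSNE = {(A,Q), (C,Q), (D,Q)}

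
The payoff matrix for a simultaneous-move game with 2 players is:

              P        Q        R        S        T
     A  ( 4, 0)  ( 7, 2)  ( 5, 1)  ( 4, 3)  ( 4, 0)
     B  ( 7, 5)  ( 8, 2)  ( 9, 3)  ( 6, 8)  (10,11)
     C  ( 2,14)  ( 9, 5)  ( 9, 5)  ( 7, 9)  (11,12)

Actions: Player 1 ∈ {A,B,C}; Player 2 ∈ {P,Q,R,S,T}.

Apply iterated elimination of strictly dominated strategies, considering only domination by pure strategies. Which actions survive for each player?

P1 drop A (B beats it: P:7>4 Q:8>7 R:9>5 S:6>4 T:10>4)
P2 drop Q (P beats it: B:5>2 C:14>5)
P2 drop R (P beats it: B:5>3 C:14>5)
P2 drop S (T beats it: B:11>8 C:12>9)
P1→{B,C} P2→{P,T}

IESDS → P1:{B,C} P2:{P,T}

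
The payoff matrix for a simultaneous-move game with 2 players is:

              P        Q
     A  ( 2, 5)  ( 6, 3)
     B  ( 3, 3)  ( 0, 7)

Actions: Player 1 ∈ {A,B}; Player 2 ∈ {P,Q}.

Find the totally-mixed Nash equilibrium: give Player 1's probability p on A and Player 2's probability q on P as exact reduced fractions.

(p,q) = (2/3, 6/7)

P1 indiff ⇒ q·2+(1-q)·6 = q·3+(1-q)·0 ⇒ q(-1) = (1-q)(-6) ⇒ q = 6/7
P2 indiff ⇒ p·5+(1-p)·3 = p·3+(1-p)·7 ⇒ p(2) = (1-p)(4) ⇒ p = 2/3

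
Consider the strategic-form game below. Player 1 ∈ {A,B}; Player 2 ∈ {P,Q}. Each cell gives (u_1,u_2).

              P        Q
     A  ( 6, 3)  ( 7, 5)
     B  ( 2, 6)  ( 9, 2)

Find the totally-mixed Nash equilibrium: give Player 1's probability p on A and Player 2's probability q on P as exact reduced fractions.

P1 indiff ⇒ q·6+(1-q)·7 = q·2+(1-q)·9 ⇒ q(4) = (1-q)(2) ⇒ q = 1/3
P2 indiff ⇒ p·3+(1-p)·6 = p·5+(1-p)·2 ⇒ p(-2) = (1-p)(-4) ⇒ p = 2/3

(p,q) = (2/3, 1/3)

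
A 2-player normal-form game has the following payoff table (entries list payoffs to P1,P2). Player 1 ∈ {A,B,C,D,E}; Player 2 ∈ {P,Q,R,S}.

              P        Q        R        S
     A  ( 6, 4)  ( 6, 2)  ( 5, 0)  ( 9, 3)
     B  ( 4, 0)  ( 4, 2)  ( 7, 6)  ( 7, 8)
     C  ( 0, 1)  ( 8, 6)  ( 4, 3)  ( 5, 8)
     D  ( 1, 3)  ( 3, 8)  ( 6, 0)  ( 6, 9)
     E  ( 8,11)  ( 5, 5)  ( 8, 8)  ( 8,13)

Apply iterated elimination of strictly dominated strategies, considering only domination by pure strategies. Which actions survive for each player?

Survivors P1:{A,E} P2:{P,S}

P1 drop B (E beats it: P:8>4 Q:5>4 R:8>7 S:8>7)
P1 drop D (E beats it: P:8>1 Q:5>3 R:8>6 S:8>6)
P2 drop Q (S beats it: A:3>2 C:8>6 E:13>5)
P1 drop C (A beats it: P:6>0 R:5>4 S:9>5)
P2 drop R (P beats it: A:4>0 E:11>8)
P1→{A,E} P2→{P,S}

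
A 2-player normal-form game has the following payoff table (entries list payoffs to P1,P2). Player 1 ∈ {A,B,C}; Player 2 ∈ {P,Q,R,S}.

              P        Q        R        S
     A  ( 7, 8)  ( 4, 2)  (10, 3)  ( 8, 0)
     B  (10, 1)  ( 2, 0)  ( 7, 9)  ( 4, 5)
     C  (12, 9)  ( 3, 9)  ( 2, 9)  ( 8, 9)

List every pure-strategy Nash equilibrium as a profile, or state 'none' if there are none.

(A,P): not NE [P1→C gives 12>7]
(A,Q): not NE [P2→P gives 8>2]
(A,R): not NE [P2→P gives 8>3]
(A,S): not NE [P2→P gives 8>0]
(B,P): not NE [P1→C gives 12>10; P2→R gives 9>1]
(B,Q): not NE [P1→A gives 4>2; P2→R gives 9>0]
(B,R): not NE [P1→A gives 10>7]
(B,S): not NE [P1→C gives 8>4; P2→R gives 9>5]
(C,P): NE
(C,Q): not NE [P1→A gives 4>3]
(C,R): not NE [P1→A gives 10>2]
(C,S): NE

Nash profiles: (C,P), (C,S)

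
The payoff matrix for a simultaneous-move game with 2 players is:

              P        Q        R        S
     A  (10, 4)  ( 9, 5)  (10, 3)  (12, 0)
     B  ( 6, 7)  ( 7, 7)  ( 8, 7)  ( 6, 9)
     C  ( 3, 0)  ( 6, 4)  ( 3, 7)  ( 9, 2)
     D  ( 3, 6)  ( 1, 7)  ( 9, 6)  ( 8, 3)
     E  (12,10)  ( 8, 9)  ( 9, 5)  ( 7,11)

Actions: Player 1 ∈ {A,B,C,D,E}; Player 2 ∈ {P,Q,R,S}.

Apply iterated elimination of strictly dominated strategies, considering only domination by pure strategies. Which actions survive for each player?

Survivors P1:{A,E} P2:{P,Q,S}

P1 drop B (A beats it: P:10>6 Q:9>7 R:10>8 S:12>6)
P1 drop C (A beats it: P:10>3 Q:9>6 R:10>3 S:12>9)
P1 drop D (A beats it: P:10>3 Q:9>1 R:10>9 S:12>8)
P2 drop R (P beats it: A:4>3 E:10>5)
P1→{A,E} P2→{P,Q,S}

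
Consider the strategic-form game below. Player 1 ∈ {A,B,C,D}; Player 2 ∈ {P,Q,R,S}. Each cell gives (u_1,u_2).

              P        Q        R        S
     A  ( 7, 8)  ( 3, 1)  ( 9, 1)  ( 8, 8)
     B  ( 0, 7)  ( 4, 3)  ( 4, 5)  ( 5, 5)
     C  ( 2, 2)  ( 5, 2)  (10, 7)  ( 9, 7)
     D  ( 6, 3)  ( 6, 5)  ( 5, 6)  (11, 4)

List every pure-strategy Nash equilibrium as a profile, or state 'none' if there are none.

(A,P): NE
(A,Q): not NE [P1→D gives 6>3; P2→S gives 8>1]
(A,R): not NE [P1→C gives 10>9; P2→S gives 8>1]
(A,S): not NE [P1→D gives 11>8]
(B,P): not NE [P1→A gives 7>0]
(B,Q): not NE [P1→D gives 6>4; P2→P gives 7>3]
(B,R): not NE [P1→C gives 10>4; P2→P gives 7>5]
(B,S): not NE [P1→D gives 11>5; P2→P gives 7>5]
(C,P): not NE [P1→A gives 7>2; P2→S gives 7>2]
(C,Q): not NE [P1→D gives 6>5; P2→S gives 7>2]
(C,R): NE
(C,S): not NE [P1→D gives 11>9]
(D,P): not NE [P1→A gives 7>6; P2→R gives 6>3]
(D,Q): not NE [P2→R gives 6>5]
(D,R): not NE [P1→C gives 10>5]
(D,S): not NE [P2→R gives 6>4]

Nash profiles: (A,P), (C,R)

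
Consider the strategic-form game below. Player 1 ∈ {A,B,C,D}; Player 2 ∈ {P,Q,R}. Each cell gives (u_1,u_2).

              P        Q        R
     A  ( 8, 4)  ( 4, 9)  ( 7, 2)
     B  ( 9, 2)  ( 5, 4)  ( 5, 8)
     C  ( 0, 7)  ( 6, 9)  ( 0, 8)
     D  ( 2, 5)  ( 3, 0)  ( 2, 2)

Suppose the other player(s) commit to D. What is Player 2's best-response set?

u_2(P vs D) = 5
u_2(Q vs D) = 0
u_2(R vs D) = 2
max payoff 5 at {P}

BR_2 = {P}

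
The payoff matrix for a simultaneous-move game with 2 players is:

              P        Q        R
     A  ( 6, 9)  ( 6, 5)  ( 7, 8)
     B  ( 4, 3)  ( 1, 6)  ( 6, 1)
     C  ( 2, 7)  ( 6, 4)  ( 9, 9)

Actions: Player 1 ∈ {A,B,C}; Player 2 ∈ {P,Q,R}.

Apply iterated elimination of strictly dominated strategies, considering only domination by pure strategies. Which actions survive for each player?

IESDS → P1:{A,C} P2:{P,R}

P1 drop B (A beats it: P:6>4 Q:6>1 R:7>6)
P2 drop Q (P beats it: A:9>5 C:7>4)
P1→{A,C} P2→{P,R}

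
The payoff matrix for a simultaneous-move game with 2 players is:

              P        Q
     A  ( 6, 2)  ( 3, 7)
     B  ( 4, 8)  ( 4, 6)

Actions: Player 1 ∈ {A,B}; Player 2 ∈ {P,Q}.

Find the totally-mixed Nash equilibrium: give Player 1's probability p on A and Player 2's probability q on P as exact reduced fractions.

P1 indiff ⇒ q·6+(1-q)·3 = q·4+(1-q)·4 ⇒ q(2) = (1-q)(1) ⇒ q = 1/3
P2 indiff ⇒ p·2+(1-p)·8 = p·7+(1-p)·6 ⇒ p(-5) = (1-p)(-2) ⇒ p = 2/7

P1 mixes 2/7 on A; P2 mixes 1/3 on P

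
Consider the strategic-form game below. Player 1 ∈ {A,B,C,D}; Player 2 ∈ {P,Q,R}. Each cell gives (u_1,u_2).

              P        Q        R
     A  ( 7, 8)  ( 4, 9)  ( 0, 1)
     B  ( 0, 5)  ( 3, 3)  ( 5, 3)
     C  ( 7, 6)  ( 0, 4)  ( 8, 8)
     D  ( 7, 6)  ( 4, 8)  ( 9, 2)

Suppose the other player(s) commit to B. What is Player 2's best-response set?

u_2(P vs B) = 5
u_2(Q vs B) = 3
u_2(R vs B) = 3
max payoff 5 at {P}

P2 best: {P}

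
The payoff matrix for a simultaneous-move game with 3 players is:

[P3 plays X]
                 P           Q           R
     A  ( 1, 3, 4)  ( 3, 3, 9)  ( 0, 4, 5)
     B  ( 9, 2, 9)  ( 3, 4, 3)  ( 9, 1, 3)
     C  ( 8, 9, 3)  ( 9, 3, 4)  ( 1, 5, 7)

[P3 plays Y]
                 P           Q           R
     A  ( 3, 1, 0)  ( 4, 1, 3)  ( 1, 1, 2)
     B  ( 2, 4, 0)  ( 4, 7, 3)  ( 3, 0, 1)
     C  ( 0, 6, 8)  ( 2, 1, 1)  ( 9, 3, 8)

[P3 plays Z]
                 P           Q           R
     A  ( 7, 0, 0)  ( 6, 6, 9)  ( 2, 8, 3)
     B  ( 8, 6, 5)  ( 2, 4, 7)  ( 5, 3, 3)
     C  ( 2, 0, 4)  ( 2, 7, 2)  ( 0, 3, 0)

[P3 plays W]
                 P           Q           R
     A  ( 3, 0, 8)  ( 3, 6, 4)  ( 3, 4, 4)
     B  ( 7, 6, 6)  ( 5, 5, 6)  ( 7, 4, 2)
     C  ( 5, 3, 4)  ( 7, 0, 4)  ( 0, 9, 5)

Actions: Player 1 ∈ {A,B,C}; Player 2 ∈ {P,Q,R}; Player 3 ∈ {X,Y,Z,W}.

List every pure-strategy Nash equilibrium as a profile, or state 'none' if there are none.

Equilibria: none

(A,P,X): not NE [P1→B gives 9>1; P2→R gives 4>3; P3→W gives 8>4]
(A,P,Y): not NE [P3→W gives 8>0]
(A,P,Z): not NE [P1→B gives 8>7; P2→R gives 8>0; P3→W gives 8>0]
(A,P,W): not NE [P1→B gives 7>3; P2→Q gives 6>0]
(A,Q,X): not NE [P1→C gives 9>3; P2→R gives 4>3]
(A,Q,Y): not NE [P3→Z gives 9>3]
(A,Q,Z): not NE [P2→R gives 8>6]
(A,Q,W): not NE [P1→C gives 7>3; P3→Z gives 9>4]
(A,R,X): not NE [P1→B gives 9>0]
(A,R,Y): not NE [P1→C gives 9>1; P3→X gives 5>2]
(A,R,Z): not NE [P1→B gives 5>2; P3→X gives 5>3]
(A,R,W): not NE [P1→B gives 7>3; P2→Q gives 6>4; P3→X gives 5>4]
(B,P,X): not NE [P2→Q gives 4>2]
(B,P,Y): not NE [P1→A gives 3>2; P2→Q gives 7>4; P3→X gives 9>0]
(B,P,Z): not NE [P3→X gives 9>5]
(B,P,W): not NE [P3→X gives 9>6]
(B,Q,X): not NE [P1→C gives 9>3; P3→Z gives 7>3]
(B,Q,Y): not NE [P3→Z gives 7>3]
(B,Q,Z): not NE [P1→A gives 6>2; P2→P gives 6>4]
(B,Q,W): not NE [P1→C gives 7>5; P2→P gives 6>5; P3→Z gives 7>6]
(B,R,X): not NE [P2→Q gives 4>1]
(B,R,Y): not NE [P1→C gives 9>3; P2→Q gives 7>0; P3→Z gives 3>1]
(B,R,Z): not NE [P2→P gives 6>3]
(B,R,W): not NE [P2→P gives 6>4; P3→Z gives 3>2]
(C,P,X): not NE [P1→B gives 9>8; P3→Y gives 8>3]
(C,P,Y): not NE [P1→A gives 3>0]
(C,P,Z): not NE [P1→B gives 8>2; P2→Q gives 7>0; P3→Y gives 8>4]
(C,P,W): not NE [P1→B gives 7>5; P2→R gives 9>3; P3→Y gives 8>4]
(C,Q,X): not NE [P2→P gives 9>3]
(C,Q,Y): not NE [P1→B gives 4>2; P2→P gives 6>1; P3→W gives 4>1]
(C,Q,Z): not NE [P1→A gives 6>2; P3→W gives 4>2]
(C,Q,W): not NE [P2→R gives 9>0]
(C,R,X): not NE [P1→B gives 9>1; P2→P gives 9>5; P3→Y gives 8>7]
(C,R,Y): not NE [P2→P gives 6>3]
(C,R,Z): not NE [P1→B gives 5>0; P2→Q gives 7>3; P3→Y gives 8>0]
(C,R,W): not NE [P1→B gives 7>0; P3→Y gives 8>5]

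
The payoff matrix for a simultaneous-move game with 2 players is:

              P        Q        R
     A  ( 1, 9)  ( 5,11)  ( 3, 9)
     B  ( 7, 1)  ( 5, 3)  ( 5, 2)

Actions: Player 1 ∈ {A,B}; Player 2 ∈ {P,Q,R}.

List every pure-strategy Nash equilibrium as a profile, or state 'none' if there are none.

Nash profiles: (A,Q), (B,Q)

(A,P): not NE [P1→B gives 7>1; P2→Q gives 11>9]
(A,Q): NE
(A,R): not NE [P1→B gives 5>3; P2→Q gives 11>9]
(B,P): not NE [P2→Q gives 3>1]
(B,Q): NE
(B,R): not NE [P2→Q gives 3>2]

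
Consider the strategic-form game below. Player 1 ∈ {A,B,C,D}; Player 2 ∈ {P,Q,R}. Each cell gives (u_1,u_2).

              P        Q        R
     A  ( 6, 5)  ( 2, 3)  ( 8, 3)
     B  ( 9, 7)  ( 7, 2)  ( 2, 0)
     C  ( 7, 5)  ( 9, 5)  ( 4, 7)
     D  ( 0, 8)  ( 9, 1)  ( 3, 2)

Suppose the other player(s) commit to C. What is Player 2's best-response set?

BR_2 = {R}

u_2(P vs C) = 5
u_2(Q vs C) = 5
u_2(R vs C) = 7
max payoff 7 at {R}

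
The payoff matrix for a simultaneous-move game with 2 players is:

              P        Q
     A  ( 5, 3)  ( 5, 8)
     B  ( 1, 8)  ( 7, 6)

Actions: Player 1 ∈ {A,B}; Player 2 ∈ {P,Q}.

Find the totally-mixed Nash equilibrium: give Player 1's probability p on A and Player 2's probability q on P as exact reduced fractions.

P1 indiff ⇒ q·5+(1-q)·5 = q·1+(1-q)·7 ⇒ q(4) = (1-q)(2) ⇒ q = 1/3
P2 indiff ⇒ p·3+(1-p)·8 = p·8+(1-p)·6 ⇒ p(-5) = (1-p)(-2) ⇒ p = 2/7

p=2/7, q=1/3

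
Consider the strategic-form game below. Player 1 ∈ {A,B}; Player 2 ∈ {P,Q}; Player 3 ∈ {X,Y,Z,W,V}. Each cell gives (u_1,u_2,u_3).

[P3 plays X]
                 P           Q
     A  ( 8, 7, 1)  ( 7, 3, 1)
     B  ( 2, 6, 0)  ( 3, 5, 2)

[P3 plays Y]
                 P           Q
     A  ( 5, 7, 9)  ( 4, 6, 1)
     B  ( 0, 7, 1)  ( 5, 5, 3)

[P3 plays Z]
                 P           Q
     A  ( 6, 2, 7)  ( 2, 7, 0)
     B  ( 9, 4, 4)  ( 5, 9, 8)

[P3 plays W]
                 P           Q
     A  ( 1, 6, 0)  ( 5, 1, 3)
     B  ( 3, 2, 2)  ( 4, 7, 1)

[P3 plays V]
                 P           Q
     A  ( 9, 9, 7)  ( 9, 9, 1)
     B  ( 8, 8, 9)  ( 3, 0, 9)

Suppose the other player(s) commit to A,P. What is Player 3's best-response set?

argmax u_3 = {Y}

u_3(X vs A,P) = 1
u_3(Y vs A,P) = 9
u_3(Z vs A,P) = 7
u_3(W vs A,P) = 0
u_3(V vs A,P) = 7
max payoff 9 at {Y}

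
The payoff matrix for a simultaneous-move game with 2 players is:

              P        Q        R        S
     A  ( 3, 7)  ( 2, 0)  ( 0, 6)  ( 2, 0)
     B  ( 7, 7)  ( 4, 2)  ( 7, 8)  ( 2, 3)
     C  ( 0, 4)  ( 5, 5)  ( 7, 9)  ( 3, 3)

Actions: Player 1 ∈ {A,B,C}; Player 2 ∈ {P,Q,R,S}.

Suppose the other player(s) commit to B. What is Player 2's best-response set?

u_2(P vs B) = 7
u_2(Q vs B) = 2
u_2(R vs B) = 8
u_2(S vs B) = 3
max payoff 8 at {R}

argmax u_2 = {R}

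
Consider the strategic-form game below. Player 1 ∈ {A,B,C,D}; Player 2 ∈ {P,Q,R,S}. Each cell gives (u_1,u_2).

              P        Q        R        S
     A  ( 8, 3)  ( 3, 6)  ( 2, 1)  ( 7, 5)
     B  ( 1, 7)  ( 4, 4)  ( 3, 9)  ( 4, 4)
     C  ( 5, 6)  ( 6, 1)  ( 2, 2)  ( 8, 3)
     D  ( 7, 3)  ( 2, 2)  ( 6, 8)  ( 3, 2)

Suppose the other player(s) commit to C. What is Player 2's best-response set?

argmax u_2 = {P}

u_2(P vs C) = 6
u_2(Q vs C) = 1
u_2(R vs C) = 2
u_2(S vs C) = 3
max payoff 6 at {P}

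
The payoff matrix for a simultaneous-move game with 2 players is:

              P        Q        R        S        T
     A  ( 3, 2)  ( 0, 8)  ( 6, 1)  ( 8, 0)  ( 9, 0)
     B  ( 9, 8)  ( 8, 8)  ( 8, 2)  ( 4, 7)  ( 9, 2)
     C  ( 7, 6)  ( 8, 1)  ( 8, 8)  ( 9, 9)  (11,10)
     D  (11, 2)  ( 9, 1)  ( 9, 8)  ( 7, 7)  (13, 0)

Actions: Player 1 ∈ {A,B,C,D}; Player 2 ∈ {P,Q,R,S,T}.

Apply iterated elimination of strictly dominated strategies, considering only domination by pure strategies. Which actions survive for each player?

IESDS → P1:{C,D} P2:{R,S,T}

P1 drop A (C beats it: P:7>3 Q:8>0 R:8>6 S:9>8 T:11>9)
P1 drop B (D beats it: P:11>9 Q:9>8 R:9>8 S:7>4 T:13>9)
P2 drop P (R beats it: C:8>6 D:8>2)
P2 drop Q (R beats it: C:8>1 D:8>1)
P1→{C,D} P2→{R,S,T}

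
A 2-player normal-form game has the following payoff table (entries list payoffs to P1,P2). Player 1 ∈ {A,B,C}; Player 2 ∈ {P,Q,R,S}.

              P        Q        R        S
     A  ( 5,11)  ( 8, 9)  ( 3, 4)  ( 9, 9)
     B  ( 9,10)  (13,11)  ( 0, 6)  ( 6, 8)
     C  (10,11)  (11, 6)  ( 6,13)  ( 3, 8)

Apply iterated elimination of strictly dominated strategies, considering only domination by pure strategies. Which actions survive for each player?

P2 drop S (P beats it: A:11>9 B:10>8 C:11>8)
P1 drop A (C beats it: P:10>5 Q:11>8 R:6>3)
P1→{B,C} P2→{P,Q,R}

IESDS → P1:{B,C} P2:{P,Q,R}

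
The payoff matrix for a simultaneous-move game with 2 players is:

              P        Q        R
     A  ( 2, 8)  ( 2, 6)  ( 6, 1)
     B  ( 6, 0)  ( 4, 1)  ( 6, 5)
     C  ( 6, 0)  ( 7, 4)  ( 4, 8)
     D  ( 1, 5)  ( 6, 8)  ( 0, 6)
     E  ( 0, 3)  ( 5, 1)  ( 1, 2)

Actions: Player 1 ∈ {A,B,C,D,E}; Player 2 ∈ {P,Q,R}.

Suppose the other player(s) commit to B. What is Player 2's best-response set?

argmax u_2 = {R}

u_2(P vs B) = 0
u_2(Q vs B) = 1
u_2(R vs B) = 5
max payoff 5 at {R}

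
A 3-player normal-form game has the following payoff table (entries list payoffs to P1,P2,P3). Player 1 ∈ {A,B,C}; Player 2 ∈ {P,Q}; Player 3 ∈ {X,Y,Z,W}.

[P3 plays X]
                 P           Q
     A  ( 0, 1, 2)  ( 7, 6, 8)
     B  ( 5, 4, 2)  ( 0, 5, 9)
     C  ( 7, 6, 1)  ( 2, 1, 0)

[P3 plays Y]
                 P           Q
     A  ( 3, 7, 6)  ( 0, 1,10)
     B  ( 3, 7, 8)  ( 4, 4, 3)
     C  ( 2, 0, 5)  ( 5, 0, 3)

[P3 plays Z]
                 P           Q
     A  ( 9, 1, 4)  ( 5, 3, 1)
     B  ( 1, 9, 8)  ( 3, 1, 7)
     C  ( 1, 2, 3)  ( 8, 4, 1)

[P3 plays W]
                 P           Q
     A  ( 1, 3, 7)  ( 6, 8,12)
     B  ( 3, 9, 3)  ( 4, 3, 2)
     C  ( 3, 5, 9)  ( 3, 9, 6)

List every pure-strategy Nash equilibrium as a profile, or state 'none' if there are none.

(A,P,X): not NE [P1→C gives 7>0; P2→Q gives 6>1; P3→W gives 7>2]
(A,P,Y): not NE [P3→W gives 7>6]
(A,P,Z): not NE [P2→Q gives 3>1; P3→W gives 7>4]
(A,P,W): not NE [P1→C gives 3>1; P2→Q gives 8>3]
(A,Q,X): not NE [P3→W gives 12>8]
(A,Q,Y): not NE [P1→C gives 5>0; P2→P gives 7>1; P3→W gives 12>10]
(A,Q,Z): not NE [P1→C gives 8>5; P3→W gives 12>1]
(A,Q,W): NE
(B,P,X): not NE [P1→C gives 7>5; P2→Q gives 5>4; P3→Z gives 8>2]
(B,P,Y): NE
(B,P,Z): not NE [P1→A gives 9>1]
(B,P,W): not NE [P3→Z gives 8>3]
(B,Q,X): not NE [P1→A gives 7>0]
(B,Q,Y): not NE [P1→C gives 5>4; P2→P gives 7>4; P3→X gives 9>3]
(B,Q,Z): not NE [P1→C gives 8>3; P2→P gives 9>1; P3→X gives 9>7]
(B,Q,W): not NE [P1→A gives 6>4; P2→P gives 9>3; P3→X gives 9>2]
(C,P,X): not NE [P3→W gives 9>1]
(C,P,Y): not NE [P1→B gives 3>2; P3→W gives 9>5]
(C,P,Z): not NE [P1→A gives 9>1; P2→Q gives 4>2; P3→W gives 9>3]
(C,P,W): not NE [P2→Q gives 9>5]
(C,Q,X): not NE [P1→A gives 7>2; P2→P gives 6>1; P3→W gives 6>0]
(C,Q,Y): not NE [P3→W gives 6>3]
(C,Q,Z): not NE [P3→W gives 6>1]
(C,Q,W): not NE [P1→A gives 6>3]

NE set: (A,Q,W), (B,P,Y)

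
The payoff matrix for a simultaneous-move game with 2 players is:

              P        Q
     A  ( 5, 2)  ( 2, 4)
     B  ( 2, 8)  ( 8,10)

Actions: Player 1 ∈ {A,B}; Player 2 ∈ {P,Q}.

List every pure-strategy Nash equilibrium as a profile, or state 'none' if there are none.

(A,P): not NE [P2→Q gives 4>2]
(A,Q): not NE [P1→B gives 8>2]
(B,P): not NE [P1→A gives 5>2; P2→Q gives 10>8]
(B,Q): NE

NE set: (B,Q)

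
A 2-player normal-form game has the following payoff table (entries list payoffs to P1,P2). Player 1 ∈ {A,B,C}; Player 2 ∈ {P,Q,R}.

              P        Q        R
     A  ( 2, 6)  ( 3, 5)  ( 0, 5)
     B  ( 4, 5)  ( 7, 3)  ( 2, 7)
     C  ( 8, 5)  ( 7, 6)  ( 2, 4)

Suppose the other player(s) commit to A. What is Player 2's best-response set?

u_2(P vs A) = 6
u_2(Q vs A) = 5
u_2(R vs A) = 5
max payoff 6 at {P}

P2 best: {P}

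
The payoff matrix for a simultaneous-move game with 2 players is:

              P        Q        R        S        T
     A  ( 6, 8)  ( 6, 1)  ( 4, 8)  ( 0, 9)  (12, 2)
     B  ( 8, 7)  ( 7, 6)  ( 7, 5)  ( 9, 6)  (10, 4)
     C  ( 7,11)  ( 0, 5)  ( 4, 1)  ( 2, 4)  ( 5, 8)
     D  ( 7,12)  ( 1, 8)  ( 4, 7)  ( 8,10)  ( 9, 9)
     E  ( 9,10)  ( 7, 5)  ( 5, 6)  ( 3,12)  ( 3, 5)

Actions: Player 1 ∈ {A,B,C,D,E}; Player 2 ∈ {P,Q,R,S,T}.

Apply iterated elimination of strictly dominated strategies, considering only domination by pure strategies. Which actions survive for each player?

P1 drop C (B beats it: P:8>7 Q:7>0 R:7>4 S:9>2 T:10>5)
P1 drop D (B beats it: P:8>7 Q:7>1 R:7>4 S:9>8 T:10>9)
P2 drop Q (P beats it: A:8>1 B:7>6 E:10>5)
P2 drop R (S beats it: A:9>8 B:6>5 E:12>6)
P2 drop T (P beats it: A:8>2 B:7>4 E:10>5)
P1 drop A (B beats it: P:8>6 S:9>0)
P1→{B,E} P2→{P,S}

IESDS → P1:{B,E} P2:{P,S}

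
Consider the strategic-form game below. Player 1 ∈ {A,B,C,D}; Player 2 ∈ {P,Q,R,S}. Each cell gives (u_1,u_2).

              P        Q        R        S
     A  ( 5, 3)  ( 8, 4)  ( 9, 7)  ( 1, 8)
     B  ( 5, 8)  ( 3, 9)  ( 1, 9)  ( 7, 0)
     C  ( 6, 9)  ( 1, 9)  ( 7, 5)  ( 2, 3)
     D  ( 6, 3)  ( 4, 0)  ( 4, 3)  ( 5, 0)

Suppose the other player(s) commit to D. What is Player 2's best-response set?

u_2(P vs D) = 3
u_2(Q vs D) = 0
u_2(R vs D) = 3
u_2(S vs D) = 0
max payoff 3 at {P,R}

BR_2 = {P,R}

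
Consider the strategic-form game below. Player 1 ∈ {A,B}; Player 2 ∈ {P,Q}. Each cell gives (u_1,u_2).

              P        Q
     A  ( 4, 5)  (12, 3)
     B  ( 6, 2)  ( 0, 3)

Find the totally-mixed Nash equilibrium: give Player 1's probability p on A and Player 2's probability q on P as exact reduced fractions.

(p,q) = (1/3, 6/7)

P1 indiff ⇒ q·4+(1-q)·12 = q·6+(1-q)·0 ⇒ q(-2) = (1-q)(-12) ⇒ q = 6/7
P2 indiff ⇒ p·5+(1-p)·2 = p·3+(1-p)·3 ⇒ p(2) = (1-p)(1) ⇒ p = 1/3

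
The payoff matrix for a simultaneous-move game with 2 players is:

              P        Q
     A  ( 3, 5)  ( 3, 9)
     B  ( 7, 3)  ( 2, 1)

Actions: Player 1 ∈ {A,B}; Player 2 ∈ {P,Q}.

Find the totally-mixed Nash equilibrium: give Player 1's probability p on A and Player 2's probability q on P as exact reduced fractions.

p=1/3, q=1/5

P1 indiff ⇒ q·3+(1-q)·3 = q·7+(1-q)·2 ⇒ q(-4) = (1-q)(-1) ⇒ q = 1/5
P2 indiff ⇒ p·5+(1-p)·3 = p·9+(1-p)·1 ⇒ p(-4) = (1-p)(-2) ⇒ p = 1/3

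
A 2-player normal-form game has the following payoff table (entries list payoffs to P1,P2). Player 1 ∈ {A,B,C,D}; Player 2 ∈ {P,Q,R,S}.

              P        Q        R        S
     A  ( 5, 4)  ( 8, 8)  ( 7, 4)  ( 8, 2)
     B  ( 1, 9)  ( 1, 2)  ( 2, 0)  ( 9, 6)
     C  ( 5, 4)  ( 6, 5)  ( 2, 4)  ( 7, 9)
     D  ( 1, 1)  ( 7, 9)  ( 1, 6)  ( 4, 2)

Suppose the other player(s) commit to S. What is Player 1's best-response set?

u_1(A vs S) = 8
u_1(B vs S) = 9
u_1(C vs S) = 7
u_1(D vs S) = 4
max payoff 9 at {B}

argmax u_1 = {B}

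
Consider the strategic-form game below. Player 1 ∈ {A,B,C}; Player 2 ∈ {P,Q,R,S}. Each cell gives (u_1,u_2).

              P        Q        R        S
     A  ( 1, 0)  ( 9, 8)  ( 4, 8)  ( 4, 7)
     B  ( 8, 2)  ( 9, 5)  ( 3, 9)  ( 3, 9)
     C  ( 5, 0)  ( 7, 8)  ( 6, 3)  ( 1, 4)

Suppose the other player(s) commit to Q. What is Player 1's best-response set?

BR_1 = {A,B}

u_1(A vs Q) = 9
u_1(B vs Q) = 9
u_1(C vs Q) = 7
max payoff 9 at {A,B}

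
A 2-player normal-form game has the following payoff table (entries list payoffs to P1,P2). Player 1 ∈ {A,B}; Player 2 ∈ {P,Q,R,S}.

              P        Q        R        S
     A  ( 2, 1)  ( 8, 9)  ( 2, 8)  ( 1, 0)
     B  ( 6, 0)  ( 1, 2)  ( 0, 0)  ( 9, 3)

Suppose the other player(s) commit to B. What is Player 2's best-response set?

u_2(P vs B) = 0
u_2(Q vs B) = 2
u_2(R vs B) = 0
u_2(S vs B) = 3
max payoff 3 at {S}

argmax u_2 = {S}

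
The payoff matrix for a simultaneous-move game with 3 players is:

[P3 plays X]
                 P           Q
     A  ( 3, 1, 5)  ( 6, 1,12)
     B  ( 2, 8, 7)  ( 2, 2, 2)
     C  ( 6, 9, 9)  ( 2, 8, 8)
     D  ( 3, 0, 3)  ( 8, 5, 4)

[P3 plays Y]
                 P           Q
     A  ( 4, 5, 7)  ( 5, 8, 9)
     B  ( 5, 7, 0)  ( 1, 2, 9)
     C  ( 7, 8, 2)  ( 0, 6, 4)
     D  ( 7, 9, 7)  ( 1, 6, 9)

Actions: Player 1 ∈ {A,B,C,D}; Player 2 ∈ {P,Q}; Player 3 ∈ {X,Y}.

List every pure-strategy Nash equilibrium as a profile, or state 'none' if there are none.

(A,P,X): not NE [P1→C gives 6>3; P3→Y gives 7>5]
(A,P,Y): not NE [P1→D gives 7>4; P2→Q gives 8>5]
(A,Q,X): not NE [P1→D gives 8>6]
(A,Q,Y): not NE [P3→X gives 12>9]
(B,P,X): not NE [P1→C gives 6>2]
(B,P,Y): not NE [P1→D gives 7>5; P3→X gives 7>0]
(B,Q,X): not NE [P1→D gives 8>2; P2→P gives 8>2; P3→Y gives 9>2]
(B,Q,Y): not NE [P1→A gives 5>1; P2→P gives 7>2]
(C,P,X): NE
(C,P,Y): not NE [P3→X gives 9>2]
(C,Q,X): not NE [P1→D gives 8>2; P2→P gives 9>8]
(C,Q,Y): not NE [P1→A gives 5>0; P2→P gives 8>6; P3→X gives 8>4]
(D,P,X): not NE [P1→C gives 6>3; P2→Q gives 5>0; P3→Y gives 7>3]
(D,P,Y): NE
(D,Q,X): not NE [P3→Y gives 9>4]
(D,Q,Y): not NE [P1→A gives 5>1; P2→P gives 9>6]

NE set: (C,P,X), (D,P,Y)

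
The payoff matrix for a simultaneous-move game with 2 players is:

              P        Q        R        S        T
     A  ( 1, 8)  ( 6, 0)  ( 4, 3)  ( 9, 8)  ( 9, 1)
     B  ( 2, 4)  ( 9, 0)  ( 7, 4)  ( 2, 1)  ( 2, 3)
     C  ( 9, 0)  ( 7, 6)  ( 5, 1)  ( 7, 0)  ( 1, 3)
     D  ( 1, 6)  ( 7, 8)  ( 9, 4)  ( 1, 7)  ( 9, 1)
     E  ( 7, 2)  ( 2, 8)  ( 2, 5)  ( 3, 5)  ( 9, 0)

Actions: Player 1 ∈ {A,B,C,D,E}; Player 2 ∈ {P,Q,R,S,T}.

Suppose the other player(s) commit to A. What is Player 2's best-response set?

u_2(P vs A) = 8
u_2(Q vs A) = 0
u_2(R vs A) = 3
u_2(S vs A) = 8
u_2(T vs A) = 1
max payoff 8 at {P,S}

BR_2 = {P,S}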